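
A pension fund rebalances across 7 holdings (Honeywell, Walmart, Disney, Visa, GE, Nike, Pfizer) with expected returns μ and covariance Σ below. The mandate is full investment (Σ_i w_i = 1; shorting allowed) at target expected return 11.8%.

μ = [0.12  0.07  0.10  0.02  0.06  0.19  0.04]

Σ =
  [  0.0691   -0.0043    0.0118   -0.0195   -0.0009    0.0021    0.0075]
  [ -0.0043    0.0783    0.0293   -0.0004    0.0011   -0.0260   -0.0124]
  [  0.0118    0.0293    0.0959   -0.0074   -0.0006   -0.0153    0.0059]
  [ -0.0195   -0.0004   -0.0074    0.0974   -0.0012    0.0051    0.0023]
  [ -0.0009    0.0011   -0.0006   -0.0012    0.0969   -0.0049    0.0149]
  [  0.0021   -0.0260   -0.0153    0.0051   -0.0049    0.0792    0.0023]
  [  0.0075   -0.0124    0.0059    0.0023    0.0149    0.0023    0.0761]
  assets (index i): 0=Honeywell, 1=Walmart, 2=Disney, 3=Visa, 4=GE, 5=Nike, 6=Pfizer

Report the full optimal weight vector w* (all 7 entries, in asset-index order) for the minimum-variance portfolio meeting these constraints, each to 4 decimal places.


p=Σ⁻¹μ = [1.7168  1.7573  0.8076  0.4569  0.7315  3.0926  0.3296]
q=Σ⁻¹𝟙 = [16.6700  19.6153  5.8043  12.9722  9.6687  19.1773  11.3791]
a=μᵀp=1.063593  b=𝟙ᵀp=8.892329  c=𝟙ᵀq=95.286974  D=ac−b²=22.273049
λ₁=(c·0.118−b)/D = (95.286974·0.118−8.892329)/22.273049 = 0.105578
λ₂=(a−b·0.118)/D = (1.063593−8.892329·0.118)/22.273049 = 0.000642
w* = 0.105578·p + 0.000642·q:
  w_0 = 0.105578·1.7168 + 0.000642·16.6700 = 0.1920  (Honeywell)
  w_1 = 0.105578·1.7573 + 0.000642·19.6153 = 0.1981  (Walmart)
  w_2 = 0.105578·0.8076 + 0.000642·5.8043 = 0.0890  (Disney)
  w_3 = 0.105578·0.4569 + 0.000642·12.9722 = 0.0566  (Visa)
  w_4 = 0.105578·0.7315 + 0.000642·9.6687 = 0.0834  (GE)
  w_5 = 0.105578·3.0926 + 0.000642·19.1773 = 0.3388  (Nike)
  w_6 = 0.105578·0.3296 + 0.000642·11.3791 = 0.0421  (Pfizer)
Σw_i=1.0000  μᵀw=0.1180
σ²=wᵀΣw=λ₁·μ_p+λ₂ = 0.105578·0.118 + 0.000642 = 0.013100 ≈ 0.0131

0.1920  0.1981  0.0890  0.0566  0.0834  0.3388  0.0421


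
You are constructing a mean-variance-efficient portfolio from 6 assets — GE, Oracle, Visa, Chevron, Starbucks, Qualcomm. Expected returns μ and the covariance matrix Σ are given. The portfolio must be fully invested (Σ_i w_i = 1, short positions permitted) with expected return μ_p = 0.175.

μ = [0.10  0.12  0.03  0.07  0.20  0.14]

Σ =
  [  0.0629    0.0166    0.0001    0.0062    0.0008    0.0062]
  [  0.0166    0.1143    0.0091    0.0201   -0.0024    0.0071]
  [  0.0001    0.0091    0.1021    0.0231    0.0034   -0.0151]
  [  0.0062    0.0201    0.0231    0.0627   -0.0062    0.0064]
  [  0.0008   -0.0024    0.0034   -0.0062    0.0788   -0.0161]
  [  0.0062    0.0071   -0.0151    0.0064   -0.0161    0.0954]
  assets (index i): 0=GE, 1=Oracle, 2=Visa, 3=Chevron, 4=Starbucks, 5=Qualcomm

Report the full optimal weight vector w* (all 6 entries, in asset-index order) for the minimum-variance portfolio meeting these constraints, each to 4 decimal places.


x=Σ⁻¹μ = [1.1126  0.6762  0.2188  0.8168  2.9754  1.8268]
y=Σ⁻¹𝟙 = [12.3426  3.9636  8.3686  10.6402  15.7471  12.6534]
a=μᵀx=1.106993  b=𝟙ᵀx=7.626668  c=𝟙ᵀy=63.715554  D=ac−b²=12.366616
λ₁=(c·0.175−b)/D = (63.715554·0.175−7.626668)/12.366616 = 0.284925
λ₂=(a−b·0.175)/D = (1.106993−7.626668·0.175)/12.366616 = -0.018410
w* = 0.284925·x + -0.018410·y:
  w_0 = 0.284925·1.1126 + -0.018410·12.3426 = 0.0898  (GE)
  w_1 = 0.284925·0.6762 + -0.018410·3.9636 = 0.1197  (Oracle)
  w_2 = 0.284925·0.2188 + -0.018410·8.3686 = -0.0917  (Visa)
  w_3 = 0.284925·0.8168 + -0.018410·10.6402 = 0.0368  (Chevron)
  w_4 = 0.284925·2.9754 + -0.018410·15.7471 = 0.5579  (Starbucks)
  w_5 = 0.284925·1.8268 + -0.018410·12.6534 = 0.2876  (Qualcomm)
Σw_i=1.0000  μᵀw=0.1750
σ²=wᵀΣw=λ₁·μ_p+λ₂ = 0.284925·0.175 + -0.018410 = 0.031451 ≈ 0.0315

0.0898  0.1197  -0.0917  0.0368  0.5579  0.2876


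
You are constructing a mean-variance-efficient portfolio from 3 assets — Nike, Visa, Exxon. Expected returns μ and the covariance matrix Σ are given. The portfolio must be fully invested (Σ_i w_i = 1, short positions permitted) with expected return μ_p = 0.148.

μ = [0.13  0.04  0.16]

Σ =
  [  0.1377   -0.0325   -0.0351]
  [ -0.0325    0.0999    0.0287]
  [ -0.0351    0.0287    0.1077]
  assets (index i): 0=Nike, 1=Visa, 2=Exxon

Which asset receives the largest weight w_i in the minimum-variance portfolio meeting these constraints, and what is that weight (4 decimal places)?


x=Σ⁻¹μ = [1.5067  0.3494  1.8835]
y=Σ⁻¹𝟙 = [12.5356  11.0965  10.4135]
a=μᵀx=0.511208  b=𝟙ᵀx=3.739637  c=𝟙ᵀy=34.045525  D=ac−b²=3.419463
λ₁=(c·0.148−b)/D = (34.045525·0.148−3.739637)/3.419463 = 0.379914
λ₂=(a−b·0.148)/D = (0.511208−3.739637·0.148)/3.419463 = -0.012358
w* = 0.379914·x + -0.012358·y:
  w_0 = 0.379914·1.5067 + -0.012358·12.5356 = 0.4175  (Nike)
  w_1 = 0.379914·0.3494 + -0.012358·11.0965 = -0.0044  (Visa)
  w_2 = 0.379914·1.8835 + -0.012358·10.4135 = 0.5869  (Exxon)
Σw_i=1.0000  μᵀw=0.1480
σ²=wᵀΣw=λ₁·μ_p+λ₂ = 0.379914·0.148 + -0.012358 = 0.043869 ≈ 0.0439

Exxon (0.5869)


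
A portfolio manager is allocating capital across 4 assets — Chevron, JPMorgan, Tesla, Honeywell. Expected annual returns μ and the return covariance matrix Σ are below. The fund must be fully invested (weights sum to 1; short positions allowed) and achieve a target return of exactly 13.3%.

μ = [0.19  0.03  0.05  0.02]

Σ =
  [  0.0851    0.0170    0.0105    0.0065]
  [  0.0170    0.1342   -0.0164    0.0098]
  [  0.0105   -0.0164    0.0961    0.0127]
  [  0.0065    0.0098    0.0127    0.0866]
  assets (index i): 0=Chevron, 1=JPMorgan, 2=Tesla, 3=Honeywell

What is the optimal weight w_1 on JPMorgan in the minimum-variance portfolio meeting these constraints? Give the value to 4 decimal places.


u=Σ⁻¹μ = [2.2018  -0.0242  0.2718  0.0286]
v=Σ⁻¹𝟙 = [8.5352  6.8929  9.4953  8.7342]
a=μᵀu=0.431775  b=𝟙ᵀu=2.477929  c=𝟙ᵀv=33.657635  D=ac−b²=8.392387
λ₁=(c·0.133−b)/D = (33.657635·0.133−2.477929)/8.392387 = 0.238137
λ₂=(a−b·0.133)/D = (0.431775−2.477929·0.133)/8.392387 = 0.012179
w* = 0.238137·u + 0.012179·v:
  w_0 = 0.238137·2.2018 + 0.012179·8.5352 = 0.6283  (Chevron)
  w_1 = 0.238137·-0.0242 + 0.012179·6.8929 = 0.0782  (JPMorgan)
  w_2 = 0.238137·0.2718 + 0.012179·9.4953 = 0.1804  (Tesla)
  w_3 = 0.238137·0.0286 + 0.012179·8.7342 = 0.1132  (Honeywell)
Σw_i=1.0000  μᵀw=0.1330
σ²=wᵀΣw=λ₁·μ_p+λ₂ = 0.238137·0.133 + 0.012179 = 0.043851 ≈ 0.0439

0.0782


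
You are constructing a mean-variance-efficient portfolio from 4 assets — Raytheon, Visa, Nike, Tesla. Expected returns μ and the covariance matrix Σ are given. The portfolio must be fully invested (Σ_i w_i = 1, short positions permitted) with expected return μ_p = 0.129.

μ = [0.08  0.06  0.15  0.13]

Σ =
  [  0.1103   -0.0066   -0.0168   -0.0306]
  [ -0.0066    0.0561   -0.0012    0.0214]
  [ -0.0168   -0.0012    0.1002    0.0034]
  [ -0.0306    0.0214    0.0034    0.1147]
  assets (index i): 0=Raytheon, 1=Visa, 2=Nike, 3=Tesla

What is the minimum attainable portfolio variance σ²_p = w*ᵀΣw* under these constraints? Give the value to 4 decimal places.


g=Σ⁻¹μ = [1.3933  0.7695  1.6953  1.3113]
h=Σ⁻¹𝟙 = [14.4570  16.2903  12.2878  9.1717]
a=μᵀg=0.582406  b=𝟙ᵀg=5.169474  c=𝟙ᵀh=52.206842  D=ac−b²=3.682133
λ₁=(c·0.129−b)/D = (52.206842·0.129−5.169474)/3.682133 = 0.425082
λ₂=(a−b·0.129)/D = (0.582406−5.169474·0.129)/3.682133 = -0.022937
w* = 0.425082·g + -0.022937·h:
  w_0 = 0.425082·1.3933 + -0.022937·14.4570 = 0.2607  (Raytheon)
  w_1 = 0.425082·0.7695 + -0.022937·16.2903 = -0.0465  (Visa)
  w_2 = 0.425082·1.6953 + -0.022937·12.2878 = 0.4388  (Nike)
  w_3 = 0.425082·1.3113 + -0.022937·9.1717 = 0.3470  (Tesla)
Σw_i=1.0000  μᵀw=0.1290
σ²=wᵀΣw=λ₁·μ_p+λ₂ = 0.425082·0.129 + -0.022937 = 0.031899 ≈ 0.0319

0.0319


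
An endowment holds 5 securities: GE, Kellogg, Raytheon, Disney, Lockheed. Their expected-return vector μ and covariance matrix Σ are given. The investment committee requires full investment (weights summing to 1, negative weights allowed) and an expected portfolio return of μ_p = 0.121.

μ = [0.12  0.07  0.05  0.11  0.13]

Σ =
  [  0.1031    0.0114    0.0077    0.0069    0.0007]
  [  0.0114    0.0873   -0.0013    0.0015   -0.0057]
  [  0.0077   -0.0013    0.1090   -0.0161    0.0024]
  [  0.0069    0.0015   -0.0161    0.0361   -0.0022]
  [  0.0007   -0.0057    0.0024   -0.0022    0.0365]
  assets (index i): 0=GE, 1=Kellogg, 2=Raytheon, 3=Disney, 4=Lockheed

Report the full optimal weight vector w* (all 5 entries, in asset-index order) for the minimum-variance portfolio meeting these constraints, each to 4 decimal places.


g=Σ⁻¹μ = [0.7413  0.9088  0.8465  3.4794  3.8434]
h=Σ⁻¹𝟙 = [4.8431  12.4219  13.3419  34.0631  30.4201]
a=μᵀg=1.077268  b=𝟙ᵀg=9.819356  c=𝟙ᵀh=95.090100  D=ac−b²=6.017784
λ₁=(c·0.121−b)/D = (95.090100·0.121−9.819356)/6.017784 = 0.280260
λ₂=(a−b·0.121)/D = (1.077268−9.819356·0.121)/6.017784 = -0.018424
w* = 0.280260·g + -0.018424·h:
  w_0 = 0.280260·0.7413 + -0.018424·4.8431 = 0.1185  (GE)
  w_1 = 0.280260·0.9088 + -0.018424·12.4219 = 0.0258  (Kellogg)
  w_2 = 0.280260·0.8465 + -0.018424·13.3419 = -0.0086  (Raytheon)
  w_3 = 0.280260·3.4794 + -0.018424·34.0631 = 0.3475  (Disney)
  w_4 = 0.280260·3.8434 + -0.018424·30.4201 = 0.5167  (Lockheed)
Σw_i=1.0000  μᵀw=0.1210
σ²=wᵀΣw=λ₁·μ_p+λ₂ = 0.280260·0.121 + -0.018424 = 0.015487 ≈ 0.0155

0.1185  0.0258  -0.0086  0.3475  0.5167


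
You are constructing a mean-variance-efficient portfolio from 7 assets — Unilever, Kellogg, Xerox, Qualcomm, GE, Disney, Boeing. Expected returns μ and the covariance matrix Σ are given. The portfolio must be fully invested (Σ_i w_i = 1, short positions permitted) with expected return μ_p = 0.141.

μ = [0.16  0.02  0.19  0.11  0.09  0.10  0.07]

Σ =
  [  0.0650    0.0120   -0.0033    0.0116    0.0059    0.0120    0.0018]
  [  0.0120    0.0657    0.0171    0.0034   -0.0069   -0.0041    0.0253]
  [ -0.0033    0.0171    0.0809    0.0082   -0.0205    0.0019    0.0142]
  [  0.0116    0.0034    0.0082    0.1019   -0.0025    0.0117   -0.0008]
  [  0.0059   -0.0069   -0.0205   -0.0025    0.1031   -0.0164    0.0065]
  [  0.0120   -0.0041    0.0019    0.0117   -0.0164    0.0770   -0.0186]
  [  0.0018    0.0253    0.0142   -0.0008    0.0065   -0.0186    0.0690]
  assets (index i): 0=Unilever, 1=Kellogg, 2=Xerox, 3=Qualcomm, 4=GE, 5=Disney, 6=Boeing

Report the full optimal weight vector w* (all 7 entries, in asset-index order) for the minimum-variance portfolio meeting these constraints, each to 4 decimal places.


0.2403  -0.0676  0.2897  0.0679  0.1711  0.1699  0.1288

g=Σ⁻¹μ = [2.3093  -1.0139  2.7502  0.5251  1.3722  1.2657  0.9780]
h=Σ⁻¹𝟙 = [8.6353  8.1909  11.3885  6.1523  14.0711  16.8046  12.1962]
a=μᵀg=1.248037  b=𝟙ᵀg=8.186625  c=𝟙ᵀh=77.438874  D=ac−b²=29.625743
λ₁=(c·0.141−b)/D = (77.438874·0.141−8.186625)/29.625743 = 0.092226
λ₂=(a−b·0.141)/D = (1.248037−8.186625·0.141)/29.625743 = 0.003164
w* = 0.092226·g + 0.003164·h:
  w_0 = 0.092226·2.3093 + 0.003164·8.6353 = 0.2403  (Unilever)
  w_1 = 0.092226·-1.0139 + 0.003164·8.1909 = -0.0676  (Kellogg)
  w_2 = 0.092226·2.7502 + 0.003164·11.3885 = 0.2897  (Xerox)
  w_3 = 0.092226·0.5251 + 0.003164·6.1523 = 0.0679  (Qualcomm)
  w_4 = 0.092226·1.3722 + 0.003164·14.0711 = 0.1711  (GE)
  w_5 = 0.092226·1.2657 + 0.003164·16.8046 = 0.1699  (Disney)
  w_6 = 0.092226·0.9780 + 0.003164·12.1962 = 0.1288  (Boeing)
Σw_i=1.0000  μᵀw=0.1410
σ²=wᵀΣw=λ₁·μ_p+λ₂ = 0.092226·0.141 + 0.003164 = 0.016167 ≈ 0.0162


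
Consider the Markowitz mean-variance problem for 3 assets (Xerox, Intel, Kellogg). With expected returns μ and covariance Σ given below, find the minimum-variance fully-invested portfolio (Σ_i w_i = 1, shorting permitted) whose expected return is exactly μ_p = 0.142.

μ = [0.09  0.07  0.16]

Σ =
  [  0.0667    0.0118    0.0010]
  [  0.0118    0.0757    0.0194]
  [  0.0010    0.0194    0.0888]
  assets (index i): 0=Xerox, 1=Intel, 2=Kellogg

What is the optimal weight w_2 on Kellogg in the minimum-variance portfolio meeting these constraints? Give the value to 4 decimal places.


0.7208

x=Σ⁻¹μ = [1.2732  0.2841  1.7254]
y=Σ⁻¹𝟙 = [13.3013  8.7807  9.1932]
a=μᵀx=0.410537  b=𝟙ᵀx=3.282669  c=𝟙ᵀy=31.275122  D=ac−b²=2.063691
λ₁=(c·0.142−b)/D = (31.275122·0.142−3.282669)/2.063691 = 0.561323
λ₂=(a−b·0.142)/D = (0.410537−3.282669·0.142)/2.063691 = -0.026943
w* = 0.561323·x + -0.026943·y:
  w_0 = 0.561323·1.2732 + -0.026943·13.3013 = 0.3563  (Xerox)
  w_1 = 0.561323·0.2841 + -0.026943·8.7807 = -0.0771  (Intel)
  w_2 = 0.561323·1.7254 + -0.026943·9.1932 = 0.7208  (Kellogg)
Σw_i=1.0000  μᵀw=0.1420
σ²=wᵀΣw=λ₁·μ_p+λ₂ = 0.561323·0.142 + -0.026943 = 0.052765 ≈ 0.0528


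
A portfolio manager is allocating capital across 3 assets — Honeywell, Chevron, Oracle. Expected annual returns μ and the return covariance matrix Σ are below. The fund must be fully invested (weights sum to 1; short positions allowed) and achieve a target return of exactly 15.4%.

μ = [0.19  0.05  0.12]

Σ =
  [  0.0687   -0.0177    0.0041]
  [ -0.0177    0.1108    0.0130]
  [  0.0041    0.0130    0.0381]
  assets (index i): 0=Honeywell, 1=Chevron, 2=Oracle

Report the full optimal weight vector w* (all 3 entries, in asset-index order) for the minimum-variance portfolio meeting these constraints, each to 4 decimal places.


0.5278  0.0421  0.4301

p=Σ⁻¹μ = [2.7567  0.5801  2.6550]
q=Σ⁻¹𝟙 = [15.5899  8.9931  21.5006]
a=μᵀp=0.871374  b=𝟙ᵀp=5.991800  c=𝟙ᵀq=46.083533  D=ac−b²=4.254307
λ₁=(c·0.154−b)/D = (46.083533·0.154−5.991800)/4.254307 = 0.259752
λ₂=(a−b·0.154)/D = (0.871374−5.991800·0.154)/4.254307 = -0.012073
w* = 0.259752·p + -0.012073·q:
  w_0 = 0.259752·2.7567 + -0.012073·15.5899 = 0.5278  (Honeywell)
  w_1 = 0.259752·0.5801 + -0.012073·8.9931 = 0.0421  (Chevron)
  w_2 = 0.259752·2.6550 + -0.012073·21.5006 = 0.4301  (Oracle)
Σw_i=1.0000  μᵀw=0.1540
σ²=wᵀΣw=λ₁·μ_p+λ₂ = 0.259752·0.154 + -0.012073 = 0.027928 ≈ 0.0279


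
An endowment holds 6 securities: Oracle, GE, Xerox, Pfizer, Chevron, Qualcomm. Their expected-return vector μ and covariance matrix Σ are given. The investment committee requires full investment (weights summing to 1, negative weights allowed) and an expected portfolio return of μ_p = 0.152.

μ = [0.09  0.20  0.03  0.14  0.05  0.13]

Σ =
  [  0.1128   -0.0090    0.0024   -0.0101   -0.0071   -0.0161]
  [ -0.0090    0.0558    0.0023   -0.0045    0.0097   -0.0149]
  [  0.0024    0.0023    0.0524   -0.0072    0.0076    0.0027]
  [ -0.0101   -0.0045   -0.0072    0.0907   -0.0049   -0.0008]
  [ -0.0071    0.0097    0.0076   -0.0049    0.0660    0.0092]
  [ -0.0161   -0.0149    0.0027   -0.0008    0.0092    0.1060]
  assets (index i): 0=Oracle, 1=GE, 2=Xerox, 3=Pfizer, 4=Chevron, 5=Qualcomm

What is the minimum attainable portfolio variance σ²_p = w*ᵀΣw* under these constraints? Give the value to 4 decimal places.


0.0142

x=Σ⁻¹μ = [1.6363  4.5433  0.4556  2.0096  0.0683  2.1112]
y=Σ⁻¹𝟙 = [14.3128  22.5474  17.3674  15.8120  10.6657  13.5285]
a=μᵀx=1.628814  b=𝟙ᵀx=10.824322  c=𝟙ᵀy=94.233784  D=ac−b²=36.323345
λ₁=(c·0.152−b)/D = (94.233784·0.152−10.824322)/36.323345 = 0.096335
λ₂=(a−b·0.152)/D = (1.628814−10.824322·0.152)/36.323345 = -0.000454
w* = 0.096335·x + -0.000454·y:
  w_0 = 0.096335·1.6363 + -0.000454·14.3128 = 0.1511  (Oracle)
  w_1 = 0.096335·4.5433 + -0.000454·22.5474 = 0.4274  (GE)
  w_2 = 0.096335·0.4556 + -0.000454·17.3674 = 0.0360  (Xerox)
  w_3 = 0.096335·2.0096 + -0.000454·15.8120 = 0.1864  (Pfizer)
  w_4 = 0.096335·0.0683 + -0.000454·10.6657 = 0.0017  (Chevron)
  w_5 = 0.096335·2.1112 + -0.000454·13.5285 = 0.1972  (Qualcomm)
Σw_i=1.0000  μᵀw=0.1520
σ²=wᵀΣw=λ₁·μ_p+λ₂ = 0.096335·0.152 + -0.000454 = 0.014189 ≈ 0.0142


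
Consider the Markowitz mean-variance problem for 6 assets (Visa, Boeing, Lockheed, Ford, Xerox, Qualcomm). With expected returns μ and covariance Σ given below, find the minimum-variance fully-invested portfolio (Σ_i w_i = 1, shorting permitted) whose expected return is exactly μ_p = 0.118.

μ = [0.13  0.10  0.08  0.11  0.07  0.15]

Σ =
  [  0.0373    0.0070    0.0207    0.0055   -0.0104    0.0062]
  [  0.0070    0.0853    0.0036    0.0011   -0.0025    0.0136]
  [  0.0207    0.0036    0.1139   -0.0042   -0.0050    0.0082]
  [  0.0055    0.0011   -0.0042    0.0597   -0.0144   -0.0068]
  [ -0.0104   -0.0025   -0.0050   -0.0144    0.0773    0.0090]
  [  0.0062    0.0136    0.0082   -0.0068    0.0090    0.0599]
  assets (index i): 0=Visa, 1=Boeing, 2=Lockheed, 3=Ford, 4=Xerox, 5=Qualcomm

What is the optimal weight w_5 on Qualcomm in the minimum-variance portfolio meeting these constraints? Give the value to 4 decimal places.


0.2186

g=Σ⁻¹μ = [3.0646  0.6051  0.1243  2.1552  1.5082  2.0506]
h=Σ⁻¹𝟙 = [22.8238  8.1313  5.1712  20.7660  19.1627  11.2562]
a=μᵀg=1.119087  b=𝟙ᵀg=9.507996  c=𝟙ᵀh=87.311175  D=ac−b²=7.306784
λ₁=(c·0.118−b)/D = (87.311175·0.118−9.507996)/7.306784 = 0.108765
λ₂=(a−b·0.118)/D = (1.119087−9.507996·0.118)/7.306784 = -0.000391
w* = 0.108765·g + -0.000391·h:
  w_0 = 0.108765·3.0646 + -0.000391·22.8238 = 0.3244  (Visa)
  w_1 = 0.108765·0.6051 + -0.000391·8.1313 = 0.0626  (Boeing)
  w_2 = 0.108765·0.1243 + -0.000391·5.1712 = 0.0115  (Lockheed)
  w_3 = 0.108765·2.1552 + -0.000391·20.7660 = 0.2263  (Ford)
  w_4 = 0.108765·1.5082 + -0.000391·19.1627 = 0.1565  (Xerox)
  w_5 = 0.108765·2.0506 + -0.000391·11.2562 = 0.2186  (Qualcomm)
Σw_i=1.0000  μᵀw=0.1180
σ²=wᵀΣw=λ₁·μ_p+λ₂ = 0.108765·0.118 + -0.000391 = 0.012443 ≈ 0.0124


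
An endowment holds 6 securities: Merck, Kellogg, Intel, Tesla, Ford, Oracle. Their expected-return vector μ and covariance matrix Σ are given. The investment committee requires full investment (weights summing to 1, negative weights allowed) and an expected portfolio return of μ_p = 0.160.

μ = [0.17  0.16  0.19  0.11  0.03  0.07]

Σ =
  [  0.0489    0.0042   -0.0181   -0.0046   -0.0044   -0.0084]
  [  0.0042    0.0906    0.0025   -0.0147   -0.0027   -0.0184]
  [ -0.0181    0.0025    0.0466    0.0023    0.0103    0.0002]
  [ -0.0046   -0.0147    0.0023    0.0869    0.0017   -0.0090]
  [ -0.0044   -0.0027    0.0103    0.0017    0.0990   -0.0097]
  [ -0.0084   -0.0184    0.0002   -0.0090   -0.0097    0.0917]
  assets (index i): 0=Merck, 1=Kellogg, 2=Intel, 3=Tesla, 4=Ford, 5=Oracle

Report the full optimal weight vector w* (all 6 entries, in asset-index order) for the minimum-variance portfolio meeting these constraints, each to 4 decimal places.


0.3399  0.1090  0.3499  0.1039  -0.0014  0.0987

u=Σ⁻¹μ = [6.1307  2.0243  6.2139  1.9650  0.1391  1.9251]
v=Σ⁻¹𝟙 = [36.8519  15.6440  31.6689  17.1468  10.5505  20.1498]
a=μᵀu=2.901828  b=𝟙ᵀu=18.398116  c=𝟙ᵀv=132.011979  D=ac−b²=44.585400
λ₁=(c·0.160−b)/D = (132.011979·0.160−18.398116)/44.585400 = 0.061092
λ₂=(a−b·0.160)/D = (2.901828−18.398116·0.160)/44.585400 = -0.000939
w* = 0.061092·u + -0.000939·v:
  w_0 = 0.061092·6.1307 + -0.000939·36.8519 = 0.3399  (Merck)
  w_1 = 0.061092·2.0243 + -0.000939·15.6440 = 0.1090  (Kellogg)
  w_2 = 0.061092·6.2139 + -0.000939·31.6689 = 0.3499  (Intel)
  w_3 = 0.061092·1.9650 + -0.000939·17.1468 = 0.1039  (Tesla)
  w_4 = 0.061092·0.1391 + -0.000939·10.5505 = -0.0014  (Ford)
  w_5 = 0.061092·1.9251 + -0.000939·20.1498 = 0.0987  (Oracle)
Σw_i=1.0000  μᵀw=0.1600
σ²=wᵀΣw=λ₁·μ_p+λ₂ = 0.061092·0.160 + -0.000939 = 0.008836 ≈ 0.0088


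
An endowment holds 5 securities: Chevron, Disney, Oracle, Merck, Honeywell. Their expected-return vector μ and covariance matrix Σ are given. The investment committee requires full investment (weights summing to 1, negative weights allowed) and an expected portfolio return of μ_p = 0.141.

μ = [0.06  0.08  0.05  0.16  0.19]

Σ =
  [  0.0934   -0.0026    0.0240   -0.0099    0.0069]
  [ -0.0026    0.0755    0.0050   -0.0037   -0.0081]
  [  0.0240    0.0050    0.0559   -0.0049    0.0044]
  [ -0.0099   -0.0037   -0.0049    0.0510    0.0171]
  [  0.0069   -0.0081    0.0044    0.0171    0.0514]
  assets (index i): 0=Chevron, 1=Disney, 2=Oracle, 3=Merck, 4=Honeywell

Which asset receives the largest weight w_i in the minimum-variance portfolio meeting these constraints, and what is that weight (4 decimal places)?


u=Σ⁻¹μ = [0.5918  1.4889  0.4800  2.3959  3.0135]
v=Σ⁻¹𝟙 = [8.7475  15.0036  13.4547  19.3044  13.0713]
a=μᵀu=1.134531  b=𝟙ᵀu=7.970126  c=𝟙ᵀv=69.581543  D=ac−b²=15.419475
λ₁=(c·0.141−b)/D = (69.581543·0.141−7.970126)/15.419475 = 0.119386
λ₂=(a−b·0.141)/D = (1.134531−7.970126·0.141)/15.419475 = 0.000697
w* = 0.119386·u + 0.000697·v:
  w_0 = 0.119386·0.5918 + 0.000697·8.7475 = 0.0768  (Chevron)
  w_1 = 0.119386·1.4889 + 0.000697·15.0036 = 0.1882  (Disney)
  w_2 = 0.119386·0.4800 + 0.000697·13.4547 = 0.0667  (Oracle)
  w_3 = 0.119386·2.3959 + 0.000697·19.3044 = 0.2995  (Merck)
  w_4 = 0.119386·3.0135 + 0.000697·13.0713 = 0.3689  (Honeywell)
Σw_i=1.0000  μᵀw=0.1410
σ²=wᵀΣw=λ₁·μ_p+λ₂ = 0.119386·0.141 + 0.000697 = 0.017530 ≈ 0.0175

Honeywell (0.3689)


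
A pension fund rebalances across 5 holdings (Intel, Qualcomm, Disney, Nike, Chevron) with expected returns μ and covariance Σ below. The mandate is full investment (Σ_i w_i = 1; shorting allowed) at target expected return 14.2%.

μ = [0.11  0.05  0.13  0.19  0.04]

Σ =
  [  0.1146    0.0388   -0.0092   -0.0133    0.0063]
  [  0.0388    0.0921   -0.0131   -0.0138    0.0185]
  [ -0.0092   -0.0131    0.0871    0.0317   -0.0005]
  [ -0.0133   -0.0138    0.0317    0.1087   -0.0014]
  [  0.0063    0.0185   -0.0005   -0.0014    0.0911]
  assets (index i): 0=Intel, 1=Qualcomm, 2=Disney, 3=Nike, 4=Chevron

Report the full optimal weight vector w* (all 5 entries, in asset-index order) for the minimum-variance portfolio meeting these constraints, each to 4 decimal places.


p=Σ⁻¹μ = [1.0740  0.4252  1.0814  1.6219  0.3093]
q=Σ⁻¹𝟙 = [7.0478  8.8451  10.6218  8.2016  8.8777]
a=μᵀp=0.600514  b=𝟙ᵀp=4.511767  c=𝟙ᵀq=43.594056  D=ac−b²=5.822803
λ₁=(c·0.142−b)/D = (43.594056·0.142−4.511767)/5.822803 = 0.288278
λ₂=(a−b·0.142)/D = (0.600514−4.511767·0.142)/5.822803 = -0.006896
w* = 0.288278·p + -0.006896·q:
  w_0 = 0.288278·1.0740 + -0.006896·7.0478 = 0.2610  (Intel)
  w_1 = 0.288278·0.4252 + -0.006896·8.8451 = 0.0616  (Qualcomm)
  w_2 = 0.288278·1.0814 + -0.006896·10.6218 = 0.2385  (Disney)
  w_3 = 0.288278·1.6219 + -0.006896·8.2016 = 0.4110  (Nike)
  w_4 = 0.288278·0.3093 + -0.006896·8.8777 = 0.0279  (Chevron)
Σw_i=1.0000  μᵀw=0.1420
σ²=wᵀΣw=λ₁·μ_p+λ₂ = 0.288278·0.142 + -0.006896 = 0.034039 ≈ 0.0340

0.2610  0.0616  0.2385  0.4110  0.0279


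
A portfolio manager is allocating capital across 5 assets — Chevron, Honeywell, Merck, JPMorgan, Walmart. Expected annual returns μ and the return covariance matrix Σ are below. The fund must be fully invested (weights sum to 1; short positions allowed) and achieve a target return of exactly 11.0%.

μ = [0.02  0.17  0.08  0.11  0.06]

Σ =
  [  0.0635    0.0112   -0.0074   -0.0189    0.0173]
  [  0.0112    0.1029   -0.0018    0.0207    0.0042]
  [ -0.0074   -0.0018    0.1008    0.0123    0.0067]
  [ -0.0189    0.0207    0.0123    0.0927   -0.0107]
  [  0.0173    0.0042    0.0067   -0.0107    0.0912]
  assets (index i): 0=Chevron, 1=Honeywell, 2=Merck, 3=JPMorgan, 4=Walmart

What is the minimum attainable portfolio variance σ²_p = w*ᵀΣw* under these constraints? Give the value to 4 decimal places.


u=Σ⁻¹μ = [0.2453  1.4330  0.6882  0.8945  0.5998]
v=Σ⁻¹𝟙 = [17.5450  5.0207  9.1657  12.9802  8.2551]
a=μᵀu=0.437960  b=𝟙ᵀu=3.860806  c=𝟙ᵀv=52.966686  D=ac−b²=8.291453
λ₁=(c·0.110−b)/D = (52.966686·0.110−3.860806)/8.291453 = 0.237055
λ₂=(a−b·0.110)/D = (0.437960−3.860806·0.110)/8.291453 = 0.001601
w* = 0.237055·u + 0.001601·v:
  w_0 = 0.237055·0.2453 + 0.001601·17.5450 = 0.0862  (Chevron)
  w_1 = 0.237055·1.4330 + 0.001601·5.0207 = 0.3477  (Honeywell)
  w_2 = 0.237055·0.6882 + 0.001601·9.1657 = 0.1778  (Merck)
  w_3 = 0.237055·0.8945 + 0.001601·12.9802 = 0.2328  (JPMorgan)
  w_4 = 0.237055·0.5998 + 0.001601·8.2551 = 0.1554  (Walmart)
Σw_i=1.0000  μᵀw=0.1100
σ²=wᵀΣw=λ₁·μ_p+λ₂ = 0.237055·0.110 + 0.001601 = 0.027677 ≈ 0.0277

0.0277


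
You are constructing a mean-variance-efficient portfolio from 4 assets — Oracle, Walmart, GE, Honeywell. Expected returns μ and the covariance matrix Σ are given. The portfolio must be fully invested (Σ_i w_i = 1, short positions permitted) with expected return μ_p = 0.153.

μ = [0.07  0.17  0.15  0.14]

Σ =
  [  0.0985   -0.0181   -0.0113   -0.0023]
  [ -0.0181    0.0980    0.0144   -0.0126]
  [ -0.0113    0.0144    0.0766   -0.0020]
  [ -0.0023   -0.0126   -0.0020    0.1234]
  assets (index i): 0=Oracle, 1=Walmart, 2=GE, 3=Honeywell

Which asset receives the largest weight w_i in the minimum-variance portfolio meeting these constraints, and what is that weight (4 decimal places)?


Walmart (0.3929)

u=Σ⁻¹μ = [1.2991  1.8830  1.8319  1.3807]
v=Σ⁻¹𝟙 = [14.1178  12.1477  13.1102  9.8197]
a=μᵀu=0.879124  b=𝟙ᵀu=6.394648  c=𝟙ᵀv=49.195440  D=ac−b²=2.357379
λ₁=(c·0.153−b)/D = (49.195440·0.153−6.394648)/2.357379 = 0.480302
λ₂=(a−b·0.153)/D = (0.879124−6.394648·0.153)/2.357379 = -0.042105
w* = 0.480302·u + -0.042105·v:
  w_0 = 0.480302·1.2991 + -0.042105·14.1178 = 0.0295  (Oracle)
  w_1 = 0.480302·1.8830 + -0.042105·12.1477 = 0.3929  (Walmart)
  w_2 = 0.480302·1.8319 + -0.042105·13.1102 = 0.3279  (GE)
  w_3 = 0.480302·1.3807 + -0.042105·9.8197 = 0.2497  (Honeywell)
Σw_i=1.0000  μᵀw=0.1530
σ²=wᵀΣw=λ₁·μ_p+λ₂ = 0.480302·0.153 + -0.042105 = 0.031381 ≈ 0.0314


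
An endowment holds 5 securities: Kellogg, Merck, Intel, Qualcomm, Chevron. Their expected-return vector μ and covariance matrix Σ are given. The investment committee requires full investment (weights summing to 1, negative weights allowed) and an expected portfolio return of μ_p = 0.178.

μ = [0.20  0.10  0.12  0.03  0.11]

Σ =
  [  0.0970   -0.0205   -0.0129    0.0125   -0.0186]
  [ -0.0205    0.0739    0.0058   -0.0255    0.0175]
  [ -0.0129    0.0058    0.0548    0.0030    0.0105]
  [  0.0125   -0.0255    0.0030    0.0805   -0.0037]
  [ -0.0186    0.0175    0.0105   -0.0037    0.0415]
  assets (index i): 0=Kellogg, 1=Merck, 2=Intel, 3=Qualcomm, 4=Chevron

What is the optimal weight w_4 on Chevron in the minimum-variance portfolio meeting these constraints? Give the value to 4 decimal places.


0.3558

x=Σ⁻¹μ = [3.1806  1.5136  2.1966  0.4105  2.9187]
y=Σ⁻¹𝟙 = [18.3644  17.4635  15.5779  15.5521  22.4082]
a=μᵀx=1.384450  b=𝟙ᵀx=10.220052  c=𝟙ᵀy=89.366128  D=ac−b²=19.273438
λ₁=(c·0.178−b)/D = (89.366128·0.178−10.220052)/19.273438 = 0.295075
λ₂=(a−b·0.178)/D = (1.384450−10.220052·0.178)/19.273438 = -0.022555
w* = 0.295075·x + -0.022555·y:
  w_0 = 0.295075·3.1806 + -0.022555·18.3644 = 0.5243  (Kellogg)
  w_1 = 0.295075·1.5136 + -0.022555·17.4635 = 0.0527  (Merck)
  w_2 = 0.295075·2.1966 + -0.022555·15.5779 = 0.2968  (Intel)
  w_3 = 0.295075·0.4105 + -0.022555·15.5521 = -0.2296  (Qualcomm)
  w_4 = 0.295075·2.9187 + -0.022555·22.4082 = 0.3558  (Chevron)
Σw_i=1.0000  μᵀw=0.1780
σ²=wᵀΣw=λ₁·μ_p+λ₂ = 0.295075·0.178 + -0.022555 = 0.029968 ≈ 0.0300


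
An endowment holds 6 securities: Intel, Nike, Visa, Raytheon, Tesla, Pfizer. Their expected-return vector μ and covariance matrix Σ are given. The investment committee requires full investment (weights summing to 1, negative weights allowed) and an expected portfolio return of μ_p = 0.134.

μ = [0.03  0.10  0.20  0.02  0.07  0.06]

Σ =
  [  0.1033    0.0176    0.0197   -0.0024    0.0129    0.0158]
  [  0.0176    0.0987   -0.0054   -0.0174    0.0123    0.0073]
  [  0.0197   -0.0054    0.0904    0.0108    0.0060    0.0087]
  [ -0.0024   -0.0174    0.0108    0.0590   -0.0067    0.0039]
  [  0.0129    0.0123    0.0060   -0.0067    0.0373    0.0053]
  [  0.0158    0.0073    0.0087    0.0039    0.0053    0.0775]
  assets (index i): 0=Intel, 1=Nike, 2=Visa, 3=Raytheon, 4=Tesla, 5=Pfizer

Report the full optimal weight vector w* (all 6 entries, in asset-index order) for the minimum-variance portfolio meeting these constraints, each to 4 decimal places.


u=Σ⁻¹μ = [-0.5452  1.0957  2.2236  0.3584  1.3506  0.4221]
v=Σ⁻¹𝟙 = [3.0695  10.0518  6.1041  21.1359  24.1210  7.9322]
a=μᵀu=0.664966  b=𝟙ᵀu=4.905195  c=𝟙ᵀv=72.414422  D=ac−b²=24.092220
λ₁=(c·0.134−b)/D = (72.414422·0.134−4.905195)/24.092220 = 0.199165
λ₂=(a−b·0.134)/D = (0.664966−4.905195·0.134)/24.092220 = 0.000318
w* = 0.199165·u + 0.000318·v:
  w_0 = 0.199165·-0.5452 + 0.000318·3.0695 = -0.1076  (Intel)
  w_1 = 0.199165·1.0957 + 0.000318·10.0518 = 0.2214  (Nike)
  w_2 = 0.199165·2.2236 + 0.000318·6.1041 = 0.4448  (Visa)
  w_3 = 0.199165·0.3584 + 0.000318·21.1359 = 0.0781  (Raytheon)
  w_4 = 0.199165·1.3506 + 0.000318·24.1210 = 0.2767  (Tesla)
  w_5 = 0.199165·0.4221 + 0.000318·7.9322 = 0.0866  (Pfizer)
Σw_i=1.0000  μᵀw=0.1340
σ²=wᵀΣw=λ₁·μ_p+λ₂ = 0.199165·0.134 + 0.000318 = 0.027007 ≈ 0.0270

-0.1076  0.2214  0.4448  0.0781  0.2767  0.0866


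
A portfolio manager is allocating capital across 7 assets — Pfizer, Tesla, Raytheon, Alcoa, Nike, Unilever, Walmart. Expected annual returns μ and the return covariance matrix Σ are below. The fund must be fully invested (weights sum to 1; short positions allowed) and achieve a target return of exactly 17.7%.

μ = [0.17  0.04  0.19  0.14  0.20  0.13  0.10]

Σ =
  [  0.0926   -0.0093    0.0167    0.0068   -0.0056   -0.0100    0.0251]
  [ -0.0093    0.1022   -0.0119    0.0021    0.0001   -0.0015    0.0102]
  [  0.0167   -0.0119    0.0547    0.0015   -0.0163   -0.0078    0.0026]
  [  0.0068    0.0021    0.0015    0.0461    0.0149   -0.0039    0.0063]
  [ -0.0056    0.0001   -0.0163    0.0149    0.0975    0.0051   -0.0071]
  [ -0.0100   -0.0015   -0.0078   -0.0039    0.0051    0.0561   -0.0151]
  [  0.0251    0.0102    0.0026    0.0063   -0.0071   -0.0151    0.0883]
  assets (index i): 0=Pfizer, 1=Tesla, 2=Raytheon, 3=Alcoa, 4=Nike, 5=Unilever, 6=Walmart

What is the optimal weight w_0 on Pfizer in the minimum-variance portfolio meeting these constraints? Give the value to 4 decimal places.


x=Σ⁻¹μ = [1.1726  0.8987  4.4169  2.0083  2.4587  3.4040  1.2018]
y=Σ⁻¹𝟙 = [6.7104  12.2116  25.1356  16.1241  11.8465  25.9855  11.5126]
a=μᵀx=2.410105  b=𝟙ᵀx=15.561067  c=𝟙ᵀy=109.526454  D=ac−b²=21.823399
λ₁=(c·0.177−b)/D = (109.526454·0.177−15.561067)/21.823399 = 0.175276
λ₂=(a−b·0.177)/D = (2.410105−15.561067·0.177)/21.823399 = -0.015772
w* = 0.175276·x + -0.015772·y:
  w_0 = 0.175276·1.1726 + -0.015772·6.7104 = 0.0997  (Pfizer)
  w_1 = 0.175276·0.8987 + -0.015772·12.2116 = -0.0351  (Tesla)
  w_2 = 0.175276·4.4169 + -0.015772·25.1356 = 0.3777  (Raytheon)
  w_3 = 0.175276·2.0083 + -0.015772·16.1241 = 0.0977  (Alcoa)
  w_4 = 0.175276·2.4587 + -0.015772·11.8465 = 0.2441  (Nike)
  w_5 = 0.175276·3.4040 + -0.015772·25.9855 = 0.1868  (Unilever)
  w_6 = 0.175276·1.2018 + -0.015772·11.5126 = 0.0291  (Walmart)
Σw_i=1.0000  μᵀw=0.1770
σ²=wᵀΣw=λ₁·μ_p+λ₂ = 0.175276·0.177 + -0.015772 = 0.015252 ≈ 0.0153

0.0997


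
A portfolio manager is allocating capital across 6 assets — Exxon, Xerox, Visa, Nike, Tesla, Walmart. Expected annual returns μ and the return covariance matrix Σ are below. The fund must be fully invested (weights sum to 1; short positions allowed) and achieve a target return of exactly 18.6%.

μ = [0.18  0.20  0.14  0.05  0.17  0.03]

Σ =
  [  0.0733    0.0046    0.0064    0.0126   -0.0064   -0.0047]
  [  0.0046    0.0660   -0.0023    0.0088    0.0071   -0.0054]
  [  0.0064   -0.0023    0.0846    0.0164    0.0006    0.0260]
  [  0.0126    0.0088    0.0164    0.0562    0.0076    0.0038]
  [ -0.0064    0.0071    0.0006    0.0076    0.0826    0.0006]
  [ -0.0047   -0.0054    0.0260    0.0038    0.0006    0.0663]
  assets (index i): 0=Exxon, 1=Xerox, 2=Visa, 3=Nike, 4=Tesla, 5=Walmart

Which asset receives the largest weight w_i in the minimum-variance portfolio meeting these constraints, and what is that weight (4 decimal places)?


u=Σ⁻¹μ = [2.4856  2.8287  1.6215  -0.8816  2.0750  0.2549]
v=Σ⁻¹𝟙 = [12.7303  13.2478  4.9432  8.9552  10.9889  14.5132]
a=μᵀu=1.556503  b=𝟙ᵀu=8.384319  c=𝟙ᵀv=65.378542  D=ac−b²=31.465109
λ₁=(c·0.186−b)/D = (65.378542·0.186−8.384319)/31.465109 = 0.120009
λ₂=(a−b·0.186)/D = (1.556503−8.384319·0.186)/31.465109 = -0.000095
w* = 0.120009·u + -0.000095·v:
  w_0 = 0.120009·2.4856 + -0.000095·12.7303 = 0.2971  (Exxon)
  w_1 = 0.120009·2.8287 + -0.000095·13.2478 = 0.3382  (Xerox)
  w_2 = 0.120009·1.6215 + -0.000095·4.9432 = 0.1941  (Visa)
  w_3 = 0.120009·-0.8816 + -0.000095·8.9552 = -0.1066  (Nike)
  w_4 = 0.120009·2.0750 + -0.000095·10.9889 = 0.2480  (Tesla)
  w_5 = 0.120009·0.2549 + -0.000095·14.5132 = 0.0292  (Walmart)
Σw_i=1.0000  μᵀw=0.1860
σ²=wᵀΣw=λ₁·μ_p+λ₂ = 0.120009·0.186 + -0.000095 = 0.022227 ≈ 0.0222

Xerox (0.3382)


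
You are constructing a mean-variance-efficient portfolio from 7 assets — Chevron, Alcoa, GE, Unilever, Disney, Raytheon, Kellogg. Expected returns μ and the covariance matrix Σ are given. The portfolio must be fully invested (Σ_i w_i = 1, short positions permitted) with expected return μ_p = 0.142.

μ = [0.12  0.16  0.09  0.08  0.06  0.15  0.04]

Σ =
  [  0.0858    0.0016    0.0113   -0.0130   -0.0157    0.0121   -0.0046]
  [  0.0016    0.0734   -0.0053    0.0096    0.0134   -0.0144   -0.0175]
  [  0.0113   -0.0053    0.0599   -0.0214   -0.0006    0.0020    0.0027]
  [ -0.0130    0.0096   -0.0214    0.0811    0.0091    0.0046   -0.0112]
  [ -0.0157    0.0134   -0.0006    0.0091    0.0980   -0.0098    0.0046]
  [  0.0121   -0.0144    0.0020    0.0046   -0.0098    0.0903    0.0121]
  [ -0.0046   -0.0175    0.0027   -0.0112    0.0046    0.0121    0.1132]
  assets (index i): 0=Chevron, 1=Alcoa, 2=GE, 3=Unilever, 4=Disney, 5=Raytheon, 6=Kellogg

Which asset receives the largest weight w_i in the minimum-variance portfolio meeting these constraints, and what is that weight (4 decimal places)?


g=Σ⁻¹μ = [1.1781  2.5352  1.8889  1.3113  0.4889  1.7623  0.6696]
h=Σ⁻¹𝟙 = [12.1274  15.6324  21.5031  18.1357  8.9081  9.9545  11.5988]
a=μᵀg=1.142357  b=𝟙ᵀg=9.834204  c=𝟙ᵀh=97.859898  D=ac−b²=15.079317
λ₁=(c·0.142−b)/D = (97.859898·0.142−9.834204)/15.079317 = 0.269369
λ₂=(a−b·0.142)/D = (1.142357−9.834204·0.142)/15.079317 = -0.016851
w* = 0.269369·g + -0.016851·h:
  w_0 = 0.269369·1.1781 + -0.016851·12.1274 = 0.1130  (Chevron)
  w_1 = 0.269369·2.5352 + -0.016851·15.6324 = 0.4195  (Alcoa)
  w_2 = 0.269369·1.8889 + -0.016851·21.5031 = 0.1465  (GE)
  w_3 = 0.269369·1.3113 + -0.016851·18.1357 = 0.0476  (Unilever)
  w_4 = 0.269369·0.4889 + -0.016851·8.9081 = -0.0184  (Disney)
  w_5 = 0.269369·1.7623 + -0.016851·9.9545 = 0.3070  (Raytheon)
  w_6 = 0.269369·0.6696 + -0.016851·11.5988 = -0.0151  (Kellogg)
Σw_i=1.0000  μᵀw=0.1420
σ²=wᵀΣw=λ₁·μ_p+λ₂ = 0.269369·0.142 + -0.016851 = 0.021399 ≈ 0.0214

Alcoa (0.4195)


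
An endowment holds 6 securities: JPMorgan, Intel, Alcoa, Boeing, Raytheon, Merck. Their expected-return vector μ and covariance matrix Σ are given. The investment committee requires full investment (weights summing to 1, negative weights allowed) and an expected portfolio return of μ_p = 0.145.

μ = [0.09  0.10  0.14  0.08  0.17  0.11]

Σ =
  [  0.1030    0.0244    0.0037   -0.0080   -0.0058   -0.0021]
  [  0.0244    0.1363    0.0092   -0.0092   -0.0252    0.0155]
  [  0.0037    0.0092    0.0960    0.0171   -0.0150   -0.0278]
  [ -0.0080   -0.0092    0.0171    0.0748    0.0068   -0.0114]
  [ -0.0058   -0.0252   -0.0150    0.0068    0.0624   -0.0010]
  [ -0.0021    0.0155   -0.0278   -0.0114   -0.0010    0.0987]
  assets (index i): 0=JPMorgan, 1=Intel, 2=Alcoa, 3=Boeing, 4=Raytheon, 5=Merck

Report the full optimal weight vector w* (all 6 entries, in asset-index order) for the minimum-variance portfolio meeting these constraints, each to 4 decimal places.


0.0432  0.0908  0.2738  -0.0277  0.4621  0.1577

u=Σ⁻¹μ = [0.8619  0.9554  2.2944  0.6848  3.6952  1.7456]
v=Σ⁻¹𝟙 = [9.8320  7.8708  14.9814  12.1865  22.6311  14.9614]
a=μᵀu=1.369316  b=𝟙ᵀu=10.237327  c=𝟙ᵀv=82.463270  D=ac−b²=8.115438
λ₁=(c·0.145−b)/D = (82.463270·0.145−10.237327)/8.115438 = 0.211923
λ₂=(a−b·0.145)/D = (1.369316−10.237327·0.145)/8.115438 = -0.014182
w* = 0.211923·u + -0.014182·v:
  w_0 = 0.211923·0.8619 + -0.014182·9.8320 = 0.0432  (JPMorgan)
  w_1 = 0.211923·0.9554 + -0.014182·7.8708 = 0.0908  (Intel)
  w_2 = 0.211923·2.2944 + -0.014182·14.9814 = 0.2738  (Alcoa)
  w_3 = 0.211923·0.6848 + -0.014182·12.1865 = -0.0277  (Boeing)
  w_4 = 0.211923·3.6952 + -0.014182·22.6311 = 0.4621  (Raytheon)
  w_5 = 0.211923·1.7456 + -0.014182·14.9614 = 0.1577  (Merck)
Σw_i=1.0000  μᵀw=0.1450
σ²=wᵀΣw=λ₁·μ_p+λ₂ = 0.211923·0.145 + -0.014182 = 0.016546 ≈ 0.0165


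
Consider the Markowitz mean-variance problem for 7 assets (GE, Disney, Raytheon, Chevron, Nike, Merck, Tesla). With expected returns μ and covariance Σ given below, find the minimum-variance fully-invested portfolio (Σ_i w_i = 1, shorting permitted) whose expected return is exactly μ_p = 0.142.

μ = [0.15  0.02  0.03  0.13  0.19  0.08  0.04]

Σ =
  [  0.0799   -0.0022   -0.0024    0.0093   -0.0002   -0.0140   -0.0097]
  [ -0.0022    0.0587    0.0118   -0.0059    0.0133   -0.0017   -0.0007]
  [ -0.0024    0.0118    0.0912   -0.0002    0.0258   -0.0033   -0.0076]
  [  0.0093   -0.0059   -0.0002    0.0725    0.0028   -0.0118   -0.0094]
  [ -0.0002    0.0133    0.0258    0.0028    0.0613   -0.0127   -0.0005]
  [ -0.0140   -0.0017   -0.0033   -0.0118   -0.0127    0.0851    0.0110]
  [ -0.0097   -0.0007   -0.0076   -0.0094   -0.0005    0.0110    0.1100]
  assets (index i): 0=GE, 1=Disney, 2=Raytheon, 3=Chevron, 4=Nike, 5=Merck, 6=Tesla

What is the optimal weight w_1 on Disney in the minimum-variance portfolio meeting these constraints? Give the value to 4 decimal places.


p=Σ⁻¹μ = [2.0701  -0.0679  -0.5335  1.7643  3.6813  1.9909  0.4773]
q=Σ⁻¹𝟙 = [15.6605  15.5692  7.2871  16.8679  12.9232  17.7929  10.7953]
a=μᵀp=1.400328  b=𝟙ᵀp=9.382544  c=𝟙ᵀq=96.896081  D=ac−b²=47.654197
λ₁=(c·0.142−b)/D = (96.896081·0.142−9.382544)/47.654197 = 0.091843
λ₂=(a−b·0.142)/D = (1.400328−9.382544·0.142)/47.654197 = 0.001427
w* = 0.091843·p + 0.001427·q:
  w_0 = 0.091843·2.0701 + 0.001427·15.6605 = 0.2125  (GE)
  w_1 = 0.091843·-0.0679 + 0.001427·15.5692 = 0.0160  (Disney)
  w_2 = 0.091843·-0.5335 + 0.001427·7.2871 = -0.0386  (Raytheon)
  w_3 = 0.091843·1.7643 + 0.001427·16.8679 = 0.1861  (Chevron)
  w_4 = 0.091843·3.6813 + 0.001427·12.9232 = 0.3565  (Nike)
  w_5 = 0.091843·1.9909 + 0.001427·17.7929 = 0.2082  (Merck)
  w_6 = 0.091843·0.4773 + 0.001427·10.7953 = 0.0592  (Tesla)
Σw_i=1.0000  μᵀw=0.1420
σ²=wᵀΣw=λ₁·μ_p+λ₂ = 0.091843·0.142 + 0.001427 = 0.014469 ≈ 0.0145

0.0160


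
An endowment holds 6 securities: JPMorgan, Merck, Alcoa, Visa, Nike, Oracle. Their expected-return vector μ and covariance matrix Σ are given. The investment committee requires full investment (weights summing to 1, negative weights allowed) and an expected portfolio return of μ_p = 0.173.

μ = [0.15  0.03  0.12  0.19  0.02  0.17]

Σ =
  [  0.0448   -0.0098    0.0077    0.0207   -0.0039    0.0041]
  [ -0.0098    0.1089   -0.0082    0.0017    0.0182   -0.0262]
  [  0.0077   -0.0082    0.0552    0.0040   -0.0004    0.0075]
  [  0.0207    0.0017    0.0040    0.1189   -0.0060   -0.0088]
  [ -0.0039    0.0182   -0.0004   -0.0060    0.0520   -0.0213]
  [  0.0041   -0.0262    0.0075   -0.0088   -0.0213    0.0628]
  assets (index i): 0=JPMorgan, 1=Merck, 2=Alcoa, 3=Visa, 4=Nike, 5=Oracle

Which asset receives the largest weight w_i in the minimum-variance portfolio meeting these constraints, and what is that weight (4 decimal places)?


Oracle (0.4062)

g=Σ⁻¹μ = [2.5083  1.1625  1.4017  1.4650  1.8600  3.6970]
h=Σ⁻¹𝟙 = [19.1996  14.1302  13.0847  8.1111  29.0464  29.9908]
a=μᵀg=1.523359  b=𝟙ᵀg=12.094479  c=𝟙ᵀh=113.562778  D=ac−b²=26.720498
λ₁=(c·0.173−b)/D = (113.562778·0.173−12.094479)/26.720498 = 0.282625
λ₂=(a−b·0.173)/D = (1.523359−12.094479·0.173)/26.720498 = -0.021294
w* = 0.282625·g + -0.021294·h:
  w_0 = 0.282625·2.5083 + -0.021294·19.1996 = 0.3001  (JPMorgan)
  w_1 = 0.282625·1.1625 + -0.021294·14.1302 = 0.0277  (Merck)
  w_2 = 0.282625·1.4017 + -0.021294·13.0847 = 0.1175  (Alcoa)
  w_3 = 0.282625·1.4650 + -0.021294·8.1111 = 0.2413  (Visa)
  w_4 = 0.282625·1.8600 + -0.021294·29.0464 = -0.0928  (Nike)
  w_5 = 0.282625·3.6970 + -0.021294·29.9908 = 0.4062  (Oracle)
Σw_i=1.0000  μᵀw=0.1730
σ²=wᵀΣw=λ₁·μ_p+λ₂ = 0.282625·0.173 + -0.021294 = 0.027600 ≈ 0.0276
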